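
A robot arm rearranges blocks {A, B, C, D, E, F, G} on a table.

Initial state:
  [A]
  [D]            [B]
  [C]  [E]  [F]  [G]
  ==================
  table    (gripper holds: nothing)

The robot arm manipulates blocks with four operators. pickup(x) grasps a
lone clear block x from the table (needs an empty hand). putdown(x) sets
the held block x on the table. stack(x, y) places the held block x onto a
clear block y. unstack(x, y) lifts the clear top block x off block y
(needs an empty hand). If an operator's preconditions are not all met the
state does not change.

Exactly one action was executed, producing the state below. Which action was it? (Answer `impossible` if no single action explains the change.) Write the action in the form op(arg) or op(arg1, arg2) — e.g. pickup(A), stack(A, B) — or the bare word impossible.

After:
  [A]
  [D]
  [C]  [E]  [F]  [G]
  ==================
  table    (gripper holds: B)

target: towers=[C/D/A; E; F; G] holding=B
     unstack(B, G) → towers=[C/D/A; E; F; G] holding=B  ← match
         pickup(F) → towers=[C/D/A; E; G/B] holding=F
     unstack(A, D) → towers=[C/D; E; F; G/B] holding=A
         pickup(E) → towers=[C/D/A; F; G/B] holding=E

unstack(B, G)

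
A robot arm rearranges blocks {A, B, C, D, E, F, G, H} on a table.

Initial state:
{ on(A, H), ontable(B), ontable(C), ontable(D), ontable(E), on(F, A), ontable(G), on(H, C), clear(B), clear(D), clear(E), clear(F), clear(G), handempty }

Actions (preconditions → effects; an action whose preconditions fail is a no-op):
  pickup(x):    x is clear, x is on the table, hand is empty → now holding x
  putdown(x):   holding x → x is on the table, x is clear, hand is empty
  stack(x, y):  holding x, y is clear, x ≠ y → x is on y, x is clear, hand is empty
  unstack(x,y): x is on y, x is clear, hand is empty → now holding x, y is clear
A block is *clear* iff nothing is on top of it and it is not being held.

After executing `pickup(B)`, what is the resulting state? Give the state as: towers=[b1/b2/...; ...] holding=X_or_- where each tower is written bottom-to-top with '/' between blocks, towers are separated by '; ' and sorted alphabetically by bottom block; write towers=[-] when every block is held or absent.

towers=[C/H/A/F; D; E; G] holding=B

before: towers=[B; C/H/A/F; D; E; G] holding=-
pre[pickup(B)]: clear(B) ✓, ontable(B) ✓, handempty ✓
all met → apply pickup(B)
after:  towers=[C/H/A/F; D; E; G] holding=B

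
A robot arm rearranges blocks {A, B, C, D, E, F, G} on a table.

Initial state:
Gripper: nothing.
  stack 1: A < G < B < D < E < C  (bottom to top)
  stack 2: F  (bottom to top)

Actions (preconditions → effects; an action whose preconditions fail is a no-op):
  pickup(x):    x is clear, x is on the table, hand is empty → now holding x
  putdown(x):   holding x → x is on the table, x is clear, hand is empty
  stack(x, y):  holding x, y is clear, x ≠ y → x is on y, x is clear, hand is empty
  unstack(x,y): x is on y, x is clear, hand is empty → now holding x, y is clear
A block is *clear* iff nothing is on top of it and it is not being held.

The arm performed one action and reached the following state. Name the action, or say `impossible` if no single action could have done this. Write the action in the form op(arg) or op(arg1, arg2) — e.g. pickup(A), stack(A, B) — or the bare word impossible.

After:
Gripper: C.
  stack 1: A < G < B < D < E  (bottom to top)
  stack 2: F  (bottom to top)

unstack(C, E)

target: towers=[A/G/B/D/E; F] holding=C
         pickup(F) → towers=[A/G/B/D/E/C] holding=F
     unstack(C, E) → towers=[A/G/B/D/E; F] holding=C  ← match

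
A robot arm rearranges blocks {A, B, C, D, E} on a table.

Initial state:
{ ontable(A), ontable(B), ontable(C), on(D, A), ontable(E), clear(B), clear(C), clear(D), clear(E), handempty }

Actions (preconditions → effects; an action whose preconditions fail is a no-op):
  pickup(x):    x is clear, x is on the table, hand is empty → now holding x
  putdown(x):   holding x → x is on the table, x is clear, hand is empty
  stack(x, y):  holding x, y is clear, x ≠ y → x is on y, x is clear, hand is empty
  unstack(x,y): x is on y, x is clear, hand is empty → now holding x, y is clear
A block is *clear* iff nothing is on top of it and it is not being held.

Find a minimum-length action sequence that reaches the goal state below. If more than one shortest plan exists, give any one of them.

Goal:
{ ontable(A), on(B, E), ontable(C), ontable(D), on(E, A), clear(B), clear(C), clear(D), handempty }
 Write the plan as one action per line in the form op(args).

unstack(D, A)
putdown(D)
pickup(E)
stack(E, A)
pickup(B)
stack(B, E)

step 1 (unstack(D, A)): towers=[A; B; C; E] holding=D
step 2 (putdown(D)): towers=[A; B; C; D; E] holding=-
step 3 (pickup(E)): towers=[A; B; C; D] holding=E
step 4 (stack(E, A)): towers=[A/E; B; C; D] holding=-
step 5 (pickup(B)): towers=[A/E; C; D] holding=B
step 6 (stack(B, E)): towers=[A/E/B; C; D] holding=-
goal check: towers=[A/E/B; C; D] holding=- — reached (length 6, optimal by BFS)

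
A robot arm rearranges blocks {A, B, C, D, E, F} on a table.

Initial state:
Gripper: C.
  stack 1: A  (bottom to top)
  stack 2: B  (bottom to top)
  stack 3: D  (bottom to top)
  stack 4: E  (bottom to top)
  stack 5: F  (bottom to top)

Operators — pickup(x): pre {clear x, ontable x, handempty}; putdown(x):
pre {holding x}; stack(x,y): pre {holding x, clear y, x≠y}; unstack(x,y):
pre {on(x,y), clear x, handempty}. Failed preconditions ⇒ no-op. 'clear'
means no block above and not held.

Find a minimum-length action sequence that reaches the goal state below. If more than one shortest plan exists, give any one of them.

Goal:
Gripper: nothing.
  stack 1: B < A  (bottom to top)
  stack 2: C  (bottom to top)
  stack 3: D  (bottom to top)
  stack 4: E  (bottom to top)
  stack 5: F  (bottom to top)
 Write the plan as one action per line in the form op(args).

step 1 (putdown(C)): towers=[A; B; C; D; E; F] holding=-
step 2 (pickup(A)): towers=[B; C; D; E; F] holding=A
step 3 (stack(A, B)): towers=[B/A; C; D; E; F] holding=-
goal check: towers=[B/A; C; D; E; F] holding=- — reached (length 3, optimal by BFS)

putdown(C)
pickup(A)
stack(A, B)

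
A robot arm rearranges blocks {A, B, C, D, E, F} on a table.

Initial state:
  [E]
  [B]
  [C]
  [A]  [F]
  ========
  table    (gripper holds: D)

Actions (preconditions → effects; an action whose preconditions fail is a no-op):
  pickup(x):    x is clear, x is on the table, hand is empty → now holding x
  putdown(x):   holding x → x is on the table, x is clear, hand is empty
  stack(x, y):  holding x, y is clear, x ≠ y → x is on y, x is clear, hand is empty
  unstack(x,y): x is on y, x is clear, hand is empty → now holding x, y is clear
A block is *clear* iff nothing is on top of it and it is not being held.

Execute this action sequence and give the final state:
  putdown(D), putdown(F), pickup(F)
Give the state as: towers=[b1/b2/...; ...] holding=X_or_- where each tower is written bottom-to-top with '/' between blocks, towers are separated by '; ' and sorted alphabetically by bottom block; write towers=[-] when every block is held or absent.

towers=[A/C/B/E; D] holding=F

step 1 (putdown(D)): towers=[A/C/B/E; D; F] holding=-
step 2 (putdown(F)) [no-op]: towers=[A/C/B/E; D; F] holding=-
step 3 (pickup(F)): towers=[A/C/B/E; D] holding=F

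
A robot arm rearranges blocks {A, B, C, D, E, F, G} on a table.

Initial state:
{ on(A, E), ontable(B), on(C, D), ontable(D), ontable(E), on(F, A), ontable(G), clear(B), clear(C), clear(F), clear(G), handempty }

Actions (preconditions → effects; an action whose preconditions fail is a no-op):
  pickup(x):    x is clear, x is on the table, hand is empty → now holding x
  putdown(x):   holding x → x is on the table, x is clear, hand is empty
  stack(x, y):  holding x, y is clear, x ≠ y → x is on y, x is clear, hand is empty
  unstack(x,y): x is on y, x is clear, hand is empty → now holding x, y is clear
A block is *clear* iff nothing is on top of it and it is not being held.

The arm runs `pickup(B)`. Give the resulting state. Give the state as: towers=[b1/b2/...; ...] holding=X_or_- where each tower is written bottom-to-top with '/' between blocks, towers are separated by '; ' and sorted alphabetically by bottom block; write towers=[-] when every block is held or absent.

towers=[D/C; E/A/F; G] holding=B

before: towers=[B; D/C; E/A/F; G] holding=-
pre[pickup(B)]: clear(B) yes, ontable(B) yes, handempty yes
all met → apply pickup(B)
after:  towers=[D/C; E/A/F; G] holding=B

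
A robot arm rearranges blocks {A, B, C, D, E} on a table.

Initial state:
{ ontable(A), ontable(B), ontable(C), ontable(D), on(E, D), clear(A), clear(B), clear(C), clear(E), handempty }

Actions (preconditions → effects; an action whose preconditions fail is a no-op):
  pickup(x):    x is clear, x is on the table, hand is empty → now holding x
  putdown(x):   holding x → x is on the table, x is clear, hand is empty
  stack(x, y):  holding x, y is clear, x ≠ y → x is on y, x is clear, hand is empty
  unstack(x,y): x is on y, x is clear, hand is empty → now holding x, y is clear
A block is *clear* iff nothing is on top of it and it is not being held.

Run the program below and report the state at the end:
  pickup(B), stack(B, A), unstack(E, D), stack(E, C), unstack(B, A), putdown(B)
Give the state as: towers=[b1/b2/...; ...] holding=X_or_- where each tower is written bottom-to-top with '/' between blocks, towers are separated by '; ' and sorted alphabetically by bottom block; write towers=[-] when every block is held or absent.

step 1 (pickup(B)): towers=[A; C; D/E] holding=B
step 2 (stack(B, A)): towers=[A/B; C; D/E] holding=-
step 3 (unstack(E, D)): towers=[A/B; C; D] holding=E
step 4 (stack(E, C)): towers=[A/B; C/E; D] holding=-
step 5 (unstack(B, A)): towers=[A; C/E; D] holding=B
step 6 (putdown(B)): towers=[A; B; C/E; D] holding=-

towers=[A; B; C/E; D] holding=-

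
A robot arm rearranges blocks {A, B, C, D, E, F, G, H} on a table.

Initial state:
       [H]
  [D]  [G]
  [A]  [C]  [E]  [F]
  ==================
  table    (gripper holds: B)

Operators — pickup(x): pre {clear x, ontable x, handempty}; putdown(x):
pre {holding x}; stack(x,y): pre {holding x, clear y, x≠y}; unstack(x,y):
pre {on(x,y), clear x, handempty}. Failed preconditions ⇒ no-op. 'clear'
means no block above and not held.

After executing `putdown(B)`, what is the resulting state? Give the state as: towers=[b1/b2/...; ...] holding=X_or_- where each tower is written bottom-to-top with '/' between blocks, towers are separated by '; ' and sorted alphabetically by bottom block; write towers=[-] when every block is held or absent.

before: towers=[A/D; C/G/H; E; F] holding=B
pre[putdown(B)]: holding(B) yes
all met → apply putdown(B)
after:  towers=[A/D; B; C/G/H; E; F] holding=-

towers=[A/D; B; C/G/H; E; F] holding=-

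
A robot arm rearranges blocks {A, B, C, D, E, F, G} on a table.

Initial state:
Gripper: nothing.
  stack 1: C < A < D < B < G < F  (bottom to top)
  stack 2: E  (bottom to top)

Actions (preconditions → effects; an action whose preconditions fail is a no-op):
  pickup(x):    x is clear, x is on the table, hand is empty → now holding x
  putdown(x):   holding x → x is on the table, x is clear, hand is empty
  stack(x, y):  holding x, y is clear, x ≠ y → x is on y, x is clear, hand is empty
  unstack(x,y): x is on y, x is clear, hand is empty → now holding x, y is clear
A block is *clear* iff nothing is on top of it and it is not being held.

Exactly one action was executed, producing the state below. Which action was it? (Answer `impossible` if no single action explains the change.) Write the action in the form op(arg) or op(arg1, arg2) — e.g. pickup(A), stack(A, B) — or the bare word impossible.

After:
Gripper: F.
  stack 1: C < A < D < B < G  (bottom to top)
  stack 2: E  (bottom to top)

unstack(F, G)

target: towers=[C/A/D/B/G; E] holding=F
     unstack(F, G) → towers=[C/A/D/B/G; E] holding=F  ← match
         pickup(E) → towers=[C/A/D/B/G/F] holding=E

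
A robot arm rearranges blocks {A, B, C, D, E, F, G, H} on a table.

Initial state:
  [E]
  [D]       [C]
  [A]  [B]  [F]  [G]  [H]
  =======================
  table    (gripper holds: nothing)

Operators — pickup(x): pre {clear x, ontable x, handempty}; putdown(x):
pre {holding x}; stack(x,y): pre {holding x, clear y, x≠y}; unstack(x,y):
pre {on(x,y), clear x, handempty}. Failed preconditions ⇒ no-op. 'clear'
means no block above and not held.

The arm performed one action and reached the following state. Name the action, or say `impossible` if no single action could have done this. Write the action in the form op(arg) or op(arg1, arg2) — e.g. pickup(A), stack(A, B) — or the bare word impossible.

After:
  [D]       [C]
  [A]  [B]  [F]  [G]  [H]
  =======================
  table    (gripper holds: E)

unstack(E, D)

target: towers=[A/D; B; F/C; G; H] holding=E
         pickup(G) → towers=[A/D/E; B; F/C; H] holding=G
     unstack(E, D) → towers=[A/D; B; F/C; G; H] holding=E  ← match
         pickup(H) → towers=[A/D/E; B; F/C; G] holding=H
         pickup(B) → towers=[A/D/E; F/C; G; H] holding=B
     unstack(C, F) → towers=[A/D/E; B; F; G; H] holding=C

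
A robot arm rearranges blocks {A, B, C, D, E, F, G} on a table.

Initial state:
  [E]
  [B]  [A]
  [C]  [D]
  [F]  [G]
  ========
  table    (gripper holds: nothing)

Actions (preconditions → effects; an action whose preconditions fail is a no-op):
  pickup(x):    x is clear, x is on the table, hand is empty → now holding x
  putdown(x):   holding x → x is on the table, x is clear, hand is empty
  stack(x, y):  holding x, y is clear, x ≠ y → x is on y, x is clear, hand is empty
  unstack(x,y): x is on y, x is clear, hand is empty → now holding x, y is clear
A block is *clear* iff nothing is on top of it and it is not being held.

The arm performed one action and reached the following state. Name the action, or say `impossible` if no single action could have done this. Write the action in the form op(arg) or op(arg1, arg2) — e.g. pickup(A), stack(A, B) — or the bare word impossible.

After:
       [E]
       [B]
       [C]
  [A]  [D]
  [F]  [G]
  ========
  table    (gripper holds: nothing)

target: towers=[F/A; G/D/C/B/E] holding=-
     unstack(A, D) → towers=[F/C/B/E; G/D] holding=A
     unstack(E, B) → towers=[F/C/B; G/D/A] holding=E
none of the 2 applicable actions match → impossible

impossible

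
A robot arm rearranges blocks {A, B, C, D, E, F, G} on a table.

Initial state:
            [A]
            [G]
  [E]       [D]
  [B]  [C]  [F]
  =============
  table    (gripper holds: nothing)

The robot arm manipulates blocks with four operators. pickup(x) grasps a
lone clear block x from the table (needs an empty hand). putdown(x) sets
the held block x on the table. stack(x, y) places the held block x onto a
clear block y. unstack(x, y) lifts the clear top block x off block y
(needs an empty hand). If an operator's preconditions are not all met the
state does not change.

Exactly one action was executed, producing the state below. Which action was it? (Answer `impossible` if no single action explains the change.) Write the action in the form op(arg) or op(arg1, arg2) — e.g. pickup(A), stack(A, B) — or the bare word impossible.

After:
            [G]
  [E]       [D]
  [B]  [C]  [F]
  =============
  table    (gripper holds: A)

unstack(A, G)

target: towers=[B/E; C; F/D/G] holding=A
     unstack(A, G) → towers=[B/E; C; F/D/G] holding=A  ← match
     unstack(E, B) → towers=[B; C; F/D/G/A] holding=E
         pickup(C) → towers=[B/E; F/D/G/A] holding=C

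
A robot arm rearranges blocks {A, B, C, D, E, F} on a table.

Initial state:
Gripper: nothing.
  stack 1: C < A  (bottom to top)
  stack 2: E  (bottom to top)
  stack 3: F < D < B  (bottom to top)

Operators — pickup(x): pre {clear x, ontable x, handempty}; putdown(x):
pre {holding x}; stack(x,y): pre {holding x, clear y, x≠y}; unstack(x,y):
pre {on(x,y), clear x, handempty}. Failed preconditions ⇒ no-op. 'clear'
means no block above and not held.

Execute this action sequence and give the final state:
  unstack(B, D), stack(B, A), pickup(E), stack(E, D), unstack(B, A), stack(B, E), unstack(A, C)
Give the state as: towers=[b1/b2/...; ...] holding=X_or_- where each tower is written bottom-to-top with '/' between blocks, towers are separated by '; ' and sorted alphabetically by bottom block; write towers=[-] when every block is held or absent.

step 1 (unstack(B, D)): towers=[C/A; E; F/D] holding=B
step 2 (stack(B, A)): towers=[C/A/B; E; F/D] holding=-
step 3 (pickup(E)): towers=[C/A/B; F/D] holding=E
step 4 (stack(E, D)): towers=[C/A/B; F/D/E] holding=-
step 5 (unstack(B, A)): towers=[C/A; F/D/E] holding=B
step 6 (stack(B, E)): towers=[C/A; F/D/E/B] holding=-
step 7 (unstack(A, C)): towers=[C; F/D/E/B] holding=A

towers=[C; F/D/E/B] holding=A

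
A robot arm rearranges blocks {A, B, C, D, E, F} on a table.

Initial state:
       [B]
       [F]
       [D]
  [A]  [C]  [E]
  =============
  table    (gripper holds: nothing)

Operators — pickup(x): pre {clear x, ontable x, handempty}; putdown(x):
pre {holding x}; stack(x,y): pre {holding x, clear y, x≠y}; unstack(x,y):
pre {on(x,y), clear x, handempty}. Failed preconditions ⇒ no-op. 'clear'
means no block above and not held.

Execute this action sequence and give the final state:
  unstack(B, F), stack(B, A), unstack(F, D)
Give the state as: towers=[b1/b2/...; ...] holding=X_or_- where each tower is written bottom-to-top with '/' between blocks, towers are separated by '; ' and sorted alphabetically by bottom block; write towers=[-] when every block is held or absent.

step 1 (unstack(B, F)): towers=[A; C/D/F; E] holding=B
step 2 (stack(B, A)): towers=[A/B; C/D/F; E] holding=-
step 3 (unstack(F, D)): towers=[A/B; C/D; E] holding=F

towers=[A/B; C/D; E] holding=F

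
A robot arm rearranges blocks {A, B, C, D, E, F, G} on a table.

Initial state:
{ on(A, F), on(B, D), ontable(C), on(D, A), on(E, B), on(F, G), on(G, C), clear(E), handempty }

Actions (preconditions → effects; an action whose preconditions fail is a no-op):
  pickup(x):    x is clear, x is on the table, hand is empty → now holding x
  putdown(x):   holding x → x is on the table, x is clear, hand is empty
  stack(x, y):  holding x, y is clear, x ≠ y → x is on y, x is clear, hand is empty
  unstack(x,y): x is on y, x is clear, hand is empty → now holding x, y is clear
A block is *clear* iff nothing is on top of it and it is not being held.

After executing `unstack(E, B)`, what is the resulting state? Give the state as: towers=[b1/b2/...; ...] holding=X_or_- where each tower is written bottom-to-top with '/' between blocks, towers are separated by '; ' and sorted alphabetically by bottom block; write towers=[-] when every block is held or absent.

towers=[C/G/F/A/D/B] holding=E

before: towers=[C/G/F/A/D/B/E] holding=-
pre[unstack(E, B)]: on(E,B) ✓, clear(E) ✓, handempty ✓
all met → apply unstack(E, B)
after:  towers=[C/G/F/A/D/B] holding=E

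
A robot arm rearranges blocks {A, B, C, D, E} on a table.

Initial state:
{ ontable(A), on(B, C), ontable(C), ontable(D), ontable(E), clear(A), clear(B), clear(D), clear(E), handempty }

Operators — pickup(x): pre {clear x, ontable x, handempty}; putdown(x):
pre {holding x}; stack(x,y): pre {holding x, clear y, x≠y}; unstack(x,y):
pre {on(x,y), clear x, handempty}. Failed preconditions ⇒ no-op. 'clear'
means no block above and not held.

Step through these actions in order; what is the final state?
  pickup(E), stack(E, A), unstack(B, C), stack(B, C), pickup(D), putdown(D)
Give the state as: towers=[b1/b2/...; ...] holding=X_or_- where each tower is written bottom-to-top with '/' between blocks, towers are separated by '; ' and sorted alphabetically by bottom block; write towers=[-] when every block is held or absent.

towers=[A/E; C/B; D] holding=-

step 1 (pickup(E)): towers=[A; C/B; D] holding=E
step 2 (stack(E, A)): towers=[A/E; C/B; D] holding=-
step 3 (unstack(B, C)): towers=[A/E; C; D] holding=B
step 4 (stack(B, C)): towers=[A/E; C/B; D] holding=-
step 5 (pickup(D)): towers=[A/E; C/B] holding=D
step 6 (putdown(D)): towers=[A/E; C/B; D] holding=-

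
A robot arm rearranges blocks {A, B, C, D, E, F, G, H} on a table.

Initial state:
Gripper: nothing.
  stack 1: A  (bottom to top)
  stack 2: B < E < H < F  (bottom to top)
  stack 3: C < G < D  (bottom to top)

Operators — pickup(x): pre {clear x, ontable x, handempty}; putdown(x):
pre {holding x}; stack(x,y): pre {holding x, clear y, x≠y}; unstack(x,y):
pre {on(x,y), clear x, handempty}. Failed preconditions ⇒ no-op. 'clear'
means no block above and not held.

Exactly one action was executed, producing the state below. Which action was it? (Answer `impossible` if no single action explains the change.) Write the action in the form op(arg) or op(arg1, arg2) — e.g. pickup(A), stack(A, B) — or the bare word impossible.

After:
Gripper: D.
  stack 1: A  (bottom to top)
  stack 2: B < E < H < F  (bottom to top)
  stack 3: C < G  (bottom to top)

unstack(D, G)

target: towers=[A; B/E/H/F; C/G] holding=D
         pickup(A) → towers=[B/E/H/F; C/G/D] holding=A
     unstack(F, H) → towers=[A; B/E/H; C/G/D] holding=F
     unstack(D, G) → towers=[A; B/E/H/F; C/G] holding=D  ← match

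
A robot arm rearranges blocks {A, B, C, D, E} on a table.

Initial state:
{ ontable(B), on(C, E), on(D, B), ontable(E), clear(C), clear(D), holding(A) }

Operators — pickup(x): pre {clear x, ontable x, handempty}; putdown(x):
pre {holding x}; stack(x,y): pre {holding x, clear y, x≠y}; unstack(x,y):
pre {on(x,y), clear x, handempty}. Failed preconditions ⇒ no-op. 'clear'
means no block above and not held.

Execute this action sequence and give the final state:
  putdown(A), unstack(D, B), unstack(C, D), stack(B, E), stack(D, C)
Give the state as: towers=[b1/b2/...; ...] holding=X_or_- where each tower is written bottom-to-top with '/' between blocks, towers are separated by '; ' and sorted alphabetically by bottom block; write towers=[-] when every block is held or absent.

towers=[A; B; E/C/D] holding=-

step 1 (putdown(A)): towers=[A; B/D; E/C] holding=-
step 2 (unstack(D, B)): towers=[A; B; E/C] holding=D
step 3 (unstack(C, D)) [no-op]: towers=[A; B; E/C] holding=D
step 4 (stack(B, E)) [no-op]: towers=[A; B; E/C] holding=D
step 5 (stack(D, C)): towers=[A; B; E/C/D] holding=-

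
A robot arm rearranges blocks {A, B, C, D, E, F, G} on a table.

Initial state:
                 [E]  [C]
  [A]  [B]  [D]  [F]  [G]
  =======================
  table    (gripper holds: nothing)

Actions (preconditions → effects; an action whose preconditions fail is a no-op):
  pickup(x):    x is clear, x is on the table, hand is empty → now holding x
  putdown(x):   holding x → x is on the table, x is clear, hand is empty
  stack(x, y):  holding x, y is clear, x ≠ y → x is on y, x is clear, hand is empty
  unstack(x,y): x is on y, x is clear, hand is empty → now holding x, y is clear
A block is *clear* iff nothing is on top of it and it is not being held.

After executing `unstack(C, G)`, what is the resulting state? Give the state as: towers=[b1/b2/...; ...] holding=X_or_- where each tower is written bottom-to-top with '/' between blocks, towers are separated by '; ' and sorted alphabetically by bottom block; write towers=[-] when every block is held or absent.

before: towers=[A; B; D; F/E; G/C] holding=-
pre[unstack(C, G)]: on(C,G) yes, clear(C) yes, handempty yes
all met → apply unstack(C, G)
after:  towers=[A; B; D; F/E; G] holding=C

towers=[A; B; D; F/E; G] holding=C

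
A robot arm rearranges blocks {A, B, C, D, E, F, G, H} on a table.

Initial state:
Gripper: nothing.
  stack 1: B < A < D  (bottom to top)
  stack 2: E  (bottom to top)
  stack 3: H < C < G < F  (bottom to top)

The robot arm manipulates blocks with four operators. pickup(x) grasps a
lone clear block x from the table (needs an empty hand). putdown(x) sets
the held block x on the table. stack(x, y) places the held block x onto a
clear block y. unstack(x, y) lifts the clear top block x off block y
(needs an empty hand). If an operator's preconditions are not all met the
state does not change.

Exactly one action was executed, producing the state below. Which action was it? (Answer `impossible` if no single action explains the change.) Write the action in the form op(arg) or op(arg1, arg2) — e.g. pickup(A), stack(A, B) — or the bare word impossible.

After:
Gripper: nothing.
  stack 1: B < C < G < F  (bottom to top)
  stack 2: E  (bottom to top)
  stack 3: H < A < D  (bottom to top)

impossible

target: towers=[B/C/G/F; E; H/A/D] holding=-
         pickup(E) → towers=[B/A/D; H/C/G/F] holding=E
     unstack(F, G) → towers=[B/A/D; E; H/C/G] holding=F
     unstack(D, A) → towers=[B/A; E; H/C/G/F] holding=D
none of the 3 applicable actions match → impossible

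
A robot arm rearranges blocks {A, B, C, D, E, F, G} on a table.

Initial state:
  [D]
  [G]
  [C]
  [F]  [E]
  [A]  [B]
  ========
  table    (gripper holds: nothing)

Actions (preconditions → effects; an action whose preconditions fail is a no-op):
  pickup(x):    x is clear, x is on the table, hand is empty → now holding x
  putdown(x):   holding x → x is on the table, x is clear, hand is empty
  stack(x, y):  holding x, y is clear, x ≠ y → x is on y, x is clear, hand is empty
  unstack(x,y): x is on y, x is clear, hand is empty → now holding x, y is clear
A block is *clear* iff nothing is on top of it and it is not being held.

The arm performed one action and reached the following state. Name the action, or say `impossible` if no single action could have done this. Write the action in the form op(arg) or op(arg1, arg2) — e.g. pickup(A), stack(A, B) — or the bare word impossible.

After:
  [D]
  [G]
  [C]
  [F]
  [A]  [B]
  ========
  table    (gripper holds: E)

unstack(E, B)

target: towers=[A/F/C/G/D; B] holding=E
     unstack(D, G) → towers=[A/F/C/G; B/E] holding=D
     unstack(E, B) → towers=[A/F/C/G/D; B] holding=E  ← match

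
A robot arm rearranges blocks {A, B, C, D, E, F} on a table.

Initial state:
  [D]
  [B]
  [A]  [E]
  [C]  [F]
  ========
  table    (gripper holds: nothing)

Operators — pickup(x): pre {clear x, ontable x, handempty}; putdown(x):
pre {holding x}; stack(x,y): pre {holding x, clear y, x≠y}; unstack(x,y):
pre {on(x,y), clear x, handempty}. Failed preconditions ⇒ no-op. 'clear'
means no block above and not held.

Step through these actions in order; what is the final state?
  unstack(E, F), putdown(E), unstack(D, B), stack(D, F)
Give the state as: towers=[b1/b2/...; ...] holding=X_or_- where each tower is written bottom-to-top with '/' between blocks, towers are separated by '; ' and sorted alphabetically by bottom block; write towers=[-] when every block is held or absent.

step 1 (unstack(E, F)): towers=[C/A/B/D; F] holding=E
step 2 (putdown(E)): towers=[C/A/B/D; E; F] holding=-
step 3 (unstack(D, B)): towers=[C/A/B; E; F] holding=D
step 4 (stack(D, F)): towers=[C/A/B; E; F/D] holding=-

towers=[C/A/B; E; F/D] holding=-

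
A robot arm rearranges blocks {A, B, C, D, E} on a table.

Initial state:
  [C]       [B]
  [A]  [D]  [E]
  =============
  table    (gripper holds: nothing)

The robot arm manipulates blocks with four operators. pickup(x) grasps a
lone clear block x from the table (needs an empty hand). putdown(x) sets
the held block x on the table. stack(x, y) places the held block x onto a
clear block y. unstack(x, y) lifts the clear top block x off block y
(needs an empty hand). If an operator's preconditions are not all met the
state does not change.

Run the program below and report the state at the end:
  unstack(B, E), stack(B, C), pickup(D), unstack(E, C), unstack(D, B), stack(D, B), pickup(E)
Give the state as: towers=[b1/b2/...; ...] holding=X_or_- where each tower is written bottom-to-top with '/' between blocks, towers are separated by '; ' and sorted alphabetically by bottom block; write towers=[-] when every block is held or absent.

towers=[A/C/B/D] holding=E

step 1 (unstack(B, E)): towers=[A/C; D; E] holding=B
step 2 (stack(B, C)): towers=[A/C/B; D; E] holding=-
step 3 (pickup(D)): towers=[A/C/B; E] holding=D
step 4 (unstack(E, C)) [no-op]: towers=[A/C/B; E] holding=D
step 5 (unstack(D, B)) [no-op]: towers=[A/C/B; E] holding=D
step 6 (stack(D, B)): towers=[A/C/B/D; E] holding=-
step 7 (pickup(E)): towers=[A/C/B/D] holding=E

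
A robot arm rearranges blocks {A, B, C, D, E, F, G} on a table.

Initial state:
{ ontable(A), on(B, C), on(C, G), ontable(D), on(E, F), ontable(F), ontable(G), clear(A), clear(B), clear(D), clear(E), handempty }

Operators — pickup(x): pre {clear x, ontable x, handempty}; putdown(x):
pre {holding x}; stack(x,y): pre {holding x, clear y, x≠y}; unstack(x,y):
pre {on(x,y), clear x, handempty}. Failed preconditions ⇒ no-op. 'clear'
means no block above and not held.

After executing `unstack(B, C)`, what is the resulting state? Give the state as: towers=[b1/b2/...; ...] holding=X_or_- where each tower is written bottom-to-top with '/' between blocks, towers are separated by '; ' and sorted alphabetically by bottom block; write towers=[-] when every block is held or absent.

before: towers=[A; D; F/E; G/C/B] holding=-
pre[unstack(B, C)]: on(B,C) ✓, clear(B) ✓, handempty ✓
all met → apply unstack(B, C)
after:  towers=[A; D; F/E; G/C] holding=B

towers=[A; D; F/E; G/C] holding=B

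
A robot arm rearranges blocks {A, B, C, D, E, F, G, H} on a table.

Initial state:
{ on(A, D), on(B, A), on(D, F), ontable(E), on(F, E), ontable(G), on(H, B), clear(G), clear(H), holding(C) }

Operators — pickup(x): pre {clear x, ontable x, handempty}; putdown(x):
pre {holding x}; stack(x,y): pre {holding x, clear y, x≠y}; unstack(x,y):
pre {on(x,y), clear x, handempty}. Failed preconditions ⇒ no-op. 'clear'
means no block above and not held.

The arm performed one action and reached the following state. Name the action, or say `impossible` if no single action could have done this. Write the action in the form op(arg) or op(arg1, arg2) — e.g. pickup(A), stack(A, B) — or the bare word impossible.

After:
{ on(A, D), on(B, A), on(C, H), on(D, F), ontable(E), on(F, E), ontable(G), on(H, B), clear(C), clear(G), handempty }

target: towers=[E/F/D/A/B/H/C; G] holding=-
        putdown(C) → towers=[C; E/F/D/A/B/H; G] holding=-
       stack(C, G) → towers=[E/F/D/A/B/H; G/C] holding=-
       stack(C, H) → towers=[E/F/D/A/B/H/C; G] holding=-  ← match

stack(C, H)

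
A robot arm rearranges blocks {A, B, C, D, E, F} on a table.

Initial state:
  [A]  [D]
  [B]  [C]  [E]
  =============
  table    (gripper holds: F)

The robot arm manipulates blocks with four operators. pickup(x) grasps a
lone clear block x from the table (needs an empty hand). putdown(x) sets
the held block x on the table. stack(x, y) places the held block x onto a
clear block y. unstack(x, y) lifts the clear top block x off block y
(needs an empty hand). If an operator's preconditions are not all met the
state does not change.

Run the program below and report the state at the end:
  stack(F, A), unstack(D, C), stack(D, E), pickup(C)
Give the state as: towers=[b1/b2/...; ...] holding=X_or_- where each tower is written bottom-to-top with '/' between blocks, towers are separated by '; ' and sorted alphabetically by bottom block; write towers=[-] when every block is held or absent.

step 1 (stack(F, A)): towers=[B/A/F; C/D; E] holding=-
step 2 (unstack(D, C)): towers=[B/A/F; C; E] holding=D
step 3 (stack(D, E)): towers=[B/A/F; C; E/D] holding=-
step 4 (pickup(C)): towers=[B/A/F; E/D] holding=C

towers=[B/A/F; E/D] holding=C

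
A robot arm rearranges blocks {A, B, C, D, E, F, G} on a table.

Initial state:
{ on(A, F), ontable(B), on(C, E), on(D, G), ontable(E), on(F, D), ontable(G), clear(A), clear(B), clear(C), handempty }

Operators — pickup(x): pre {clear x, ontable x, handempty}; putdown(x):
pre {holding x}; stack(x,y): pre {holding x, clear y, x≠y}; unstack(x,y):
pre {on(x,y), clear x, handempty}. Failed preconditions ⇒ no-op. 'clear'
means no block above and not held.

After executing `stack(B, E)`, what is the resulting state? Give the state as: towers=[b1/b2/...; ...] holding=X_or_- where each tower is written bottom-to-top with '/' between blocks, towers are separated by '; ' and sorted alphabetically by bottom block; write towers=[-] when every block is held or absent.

before: towers=[B; E/C; G/D/F/A] holding=-
pre[stack(B, E)]: holding(B) fail, clear(E) fail, B≠E ok
holding(B), clear(E) unmet → stack(B, E) is a no-op
after:  towers=[B; E/C; G/D/F/A] holding=-

towers=[B; E/C; G/D/F/A] holding=-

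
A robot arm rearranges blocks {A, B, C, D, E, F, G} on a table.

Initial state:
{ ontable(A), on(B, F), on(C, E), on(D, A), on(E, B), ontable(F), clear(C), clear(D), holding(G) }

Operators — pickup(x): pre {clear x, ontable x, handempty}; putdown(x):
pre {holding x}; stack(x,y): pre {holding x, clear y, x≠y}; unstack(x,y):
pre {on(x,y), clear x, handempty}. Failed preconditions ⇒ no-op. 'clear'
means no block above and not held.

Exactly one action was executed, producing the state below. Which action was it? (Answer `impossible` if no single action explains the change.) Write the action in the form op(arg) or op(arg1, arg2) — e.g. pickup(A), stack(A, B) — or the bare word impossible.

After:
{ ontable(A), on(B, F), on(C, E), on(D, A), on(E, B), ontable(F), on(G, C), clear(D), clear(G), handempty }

stack(G, C)

target: towers=[A/D; F/B/E/C/G] holding=-
        putdown(G) → towers=[A/D; F/B/E/C; G] holding=-
       stack(G, D) → towers=[A/D/G; F/B/E/C] holding=-
       stack(G, C) → towers=[A/D; F/B/E/C/G] holding=-  ← match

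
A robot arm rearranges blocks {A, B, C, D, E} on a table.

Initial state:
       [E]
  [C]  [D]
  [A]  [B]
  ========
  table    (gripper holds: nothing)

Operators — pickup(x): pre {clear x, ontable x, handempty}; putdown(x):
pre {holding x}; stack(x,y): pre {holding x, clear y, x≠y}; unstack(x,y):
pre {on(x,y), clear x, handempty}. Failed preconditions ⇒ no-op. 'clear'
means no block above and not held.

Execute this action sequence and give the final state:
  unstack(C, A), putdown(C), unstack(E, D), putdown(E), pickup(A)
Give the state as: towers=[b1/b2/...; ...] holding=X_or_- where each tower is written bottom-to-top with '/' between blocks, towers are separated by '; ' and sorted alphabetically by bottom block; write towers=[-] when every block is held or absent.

step 1 (unstack(C, A)): towers=[A; B/D/E] holding=C
step 2 (putdown(C)): towers=[A; B/D/E; C] holding=-
step 3 (unstack(E, D)): towers=[A; B/D; C] holding=E
step 4 (putdown(E)): towers=[A; B/D; C; E] holding=-
step 5 (pickup(A)): towers=[B/D; C; E] holding=A

towers=[B/D; C; E] holding=A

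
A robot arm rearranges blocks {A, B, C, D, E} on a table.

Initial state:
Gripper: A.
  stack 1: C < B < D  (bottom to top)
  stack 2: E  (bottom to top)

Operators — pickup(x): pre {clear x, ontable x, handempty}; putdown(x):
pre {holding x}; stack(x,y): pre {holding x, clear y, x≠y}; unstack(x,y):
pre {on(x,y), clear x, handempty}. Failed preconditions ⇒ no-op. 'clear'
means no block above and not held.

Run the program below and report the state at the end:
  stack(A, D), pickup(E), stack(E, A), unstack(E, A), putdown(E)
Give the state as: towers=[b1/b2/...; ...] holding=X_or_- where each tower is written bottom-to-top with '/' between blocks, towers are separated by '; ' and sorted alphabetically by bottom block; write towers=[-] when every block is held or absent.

step 1 (stack(A, D)): towers=[C/B/D/A; E] holding=-
step 2 (pickup(E)): towers=[C/B/D/A] holding=E
step 3 (stack(E, A)): towers=[C/B/D/A/E] holding=-
step 4 (unstack(E, A)): towers=[C/B/D/A] holding=E
step 5 (putdown(E)): towers=[C/B/D/A; E] holding=-

towers=[C/B/D/A; E] holding=-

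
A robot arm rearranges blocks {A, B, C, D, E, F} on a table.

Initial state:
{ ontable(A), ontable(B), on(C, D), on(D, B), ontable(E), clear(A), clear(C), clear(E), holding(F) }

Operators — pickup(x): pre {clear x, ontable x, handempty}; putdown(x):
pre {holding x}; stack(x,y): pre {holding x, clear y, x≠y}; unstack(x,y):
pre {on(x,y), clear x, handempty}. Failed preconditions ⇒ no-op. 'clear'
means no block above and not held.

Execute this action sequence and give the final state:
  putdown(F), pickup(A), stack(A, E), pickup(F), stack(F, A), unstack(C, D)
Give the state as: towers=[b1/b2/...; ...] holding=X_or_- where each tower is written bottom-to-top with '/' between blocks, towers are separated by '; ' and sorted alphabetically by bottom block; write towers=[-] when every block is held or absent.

step 1 (putdown(F)): towers=[A; B/D/C; E; F] holding=-
step 2 (pickup(A)): towers=[B/D/C; E; F] holding=A
step 3 (stack(A, E)): towers=[B/D/C; E/A; F] holding=-
step 4 (pickup(F)): towers=[B/D/C; E/A] holding=F
step 5 (stack(F, A)): towers=[B/D/C; E/A/F] holding=-
step 6 (unstack(C, D)): towers=[B/D; E/A/F] holding=C

towers=[B/D; E/A/F] holding=C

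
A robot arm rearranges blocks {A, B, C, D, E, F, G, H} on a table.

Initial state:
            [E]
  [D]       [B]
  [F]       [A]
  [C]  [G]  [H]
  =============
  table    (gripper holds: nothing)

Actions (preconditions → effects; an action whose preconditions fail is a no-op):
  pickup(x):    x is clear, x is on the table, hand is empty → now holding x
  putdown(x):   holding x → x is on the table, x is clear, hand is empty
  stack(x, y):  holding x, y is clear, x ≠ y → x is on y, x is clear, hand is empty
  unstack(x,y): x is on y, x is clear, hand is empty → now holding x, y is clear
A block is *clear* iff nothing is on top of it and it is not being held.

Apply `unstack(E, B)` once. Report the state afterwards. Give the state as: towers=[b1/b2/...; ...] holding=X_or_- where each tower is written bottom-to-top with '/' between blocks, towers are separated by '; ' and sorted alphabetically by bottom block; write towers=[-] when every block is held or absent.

towers=[C/F/D; G; H/A/B] holding=E

before: towers=[C/F/D; G; H/A/B/E] holding=-
pre[unstack(E, B)]: on(E,B) yes, clear(E) yes, handempty yes
all met → apply unstack(E, B)
after:  towers=[C/F/D; G; H/A/B] holding=E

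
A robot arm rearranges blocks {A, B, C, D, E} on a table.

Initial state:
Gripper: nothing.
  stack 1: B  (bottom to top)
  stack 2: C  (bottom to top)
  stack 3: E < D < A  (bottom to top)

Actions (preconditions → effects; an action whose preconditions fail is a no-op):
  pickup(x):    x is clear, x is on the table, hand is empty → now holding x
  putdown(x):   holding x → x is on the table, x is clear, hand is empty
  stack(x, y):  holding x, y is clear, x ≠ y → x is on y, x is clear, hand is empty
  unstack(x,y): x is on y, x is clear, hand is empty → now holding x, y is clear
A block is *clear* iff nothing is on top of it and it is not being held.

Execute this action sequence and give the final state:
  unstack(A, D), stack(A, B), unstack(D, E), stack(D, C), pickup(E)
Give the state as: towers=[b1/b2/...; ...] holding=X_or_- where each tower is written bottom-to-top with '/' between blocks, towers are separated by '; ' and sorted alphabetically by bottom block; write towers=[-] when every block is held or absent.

towers=[B/A; C/D] holding=E

step 1 (unstack(A, D)): towers=[B; C; E/D] holding=A
step 2 (stack(A, B)): towers=[B/A; C; E/D] holding=-
step 3 (unstack(D, E)): towers=[B/A; C; E] holding=D
step 4 (stack(D, C)): towers=[B/A; C/D; E] holding=-
step 5 (pickup(E)): towers=[B/A; C/D] holding=E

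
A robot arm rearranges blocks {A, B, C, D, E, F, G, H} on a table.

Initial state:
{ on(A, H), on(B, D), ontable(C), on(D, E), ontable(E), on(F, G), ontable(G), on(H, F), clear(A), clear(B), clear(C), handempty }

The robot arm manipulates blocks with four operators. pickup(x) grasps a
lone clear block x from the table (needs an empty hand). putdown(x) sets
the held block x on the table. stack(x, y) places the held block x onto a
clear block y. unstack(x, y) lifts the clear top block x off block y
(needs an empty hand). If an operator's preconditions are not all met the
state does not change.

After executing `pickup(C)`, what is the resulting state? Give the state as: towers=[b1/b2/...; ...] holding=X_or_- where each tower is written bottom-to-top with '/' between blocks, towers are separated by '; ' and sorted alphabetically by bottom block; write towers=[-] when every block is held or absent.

towers=[E/D/B; G/F/H/A] holding=C

before: towers=[C; E/D/B; G/F/H/A] holding=-
pre[pickup(C)]: clear(C) ok, ontable(C) ok, handempty ok
all met → apply pickup(C)
after:  towers=[E/D/B; G/F/H/A] holding=C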